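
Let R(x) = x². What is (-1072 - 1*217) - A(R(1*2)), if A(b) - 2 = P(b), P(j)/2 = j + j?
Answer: -1307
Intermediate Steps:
P(j) = 4*j (P(j) = 2*(j + j) = 2*(2*j) = 4*j)
A(b) = 2 + 4*b
(-1072 - 1*217) - A(R(1*2)) = (-1072 - 1*217) - (2 + 4*(1*2)²) = (-1072 - 217) - (2 + 4*2²) = -1289 - (2 + 4*4) = -1289 - (2 + 16) = -1289 - 1*18 = -1289 - 18 = -1307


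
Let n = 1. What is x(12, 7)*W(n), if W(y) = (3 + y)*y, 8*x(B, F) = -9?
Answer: -9/2 ≈ -4.5000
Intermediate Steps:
x(B, F) = -9/8 (x(B, F) = (1/8)*(-9) = -9/8)
W(y) = y*(3 + y)
x(12, 7)*W(n) = -9*(3 + 1)/8 = -9*4/8 = -9/8*4 = -9/2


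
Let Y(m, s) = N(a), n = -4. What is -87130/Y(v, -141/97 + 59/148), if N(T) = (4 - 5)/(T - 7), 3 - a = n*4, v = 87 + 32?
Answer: 1045560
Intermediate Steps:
v = 119
a = 19 (a = 3 - (-4)*4 = 3 - 1*(-16) = 3 + 16 = 19)
N(T) = -1/(-7 + T)
Y(m, s) = -1/12 (Y(m, s) = -1/(-7 + 19) = -1/12)
-87130/Y(v, -141/97 + 59/148) = -87130/(-1/12) = -87130*(-12) = 1045560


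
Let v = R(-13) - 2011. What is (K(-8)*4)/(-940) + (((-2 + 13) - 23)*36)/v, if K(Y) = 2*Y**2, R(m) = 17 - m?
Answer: -152048/465535 ≈ -0.32661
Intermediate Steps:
v = -1981 (v = (17 - 1*(-13)) - 2011 = (17 + 13) - 2011 = 30 - 2011 = -1981)
(K(-8)*4)/(-940) + (((-2 + 13) - 23)*36)/v = ((2*(-8)**2)*4)/(-940) + (((-2 + 13) - 23)*36)/(-1981) = ((2*64)*4)*(-1/940) + ((11 - 23)*36)*(-1/1981) = (128*4)*(-1/940) - 12*36*(-1/1981) = 512*(-1/940) - 432*(-1/1981) = -128/235 + 432/1981 = -152048/465535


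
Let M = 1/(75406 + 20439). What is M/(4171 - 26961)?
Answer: -1/2184307550 ≈ -4.5781e-10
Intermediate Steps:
M = 1/95845 ≈ 1.0434e-5
M/(4171 - 26961) = 1/(95845*(4171 - 26961)) = (1/95845)/(-22790) = (1/95845)*(-1/22790) = -1/2184307550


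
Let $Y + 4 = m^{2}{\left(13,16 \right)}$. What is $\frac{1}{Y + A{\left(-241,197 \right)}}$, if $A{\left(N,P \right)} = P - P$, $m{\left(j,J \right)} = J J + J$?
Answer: $\frac{1}{73980} \approx 1.3517 \cdot 10^{-5}$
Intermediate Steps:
$m{\left(j,J \right)} = J + J^{2}$ ($m{\left(j,J \right)} = J^{2} + J = J + J^{2}$)
$A{\left(N,P \right)} = 0$
$Y = 73980$ ($Y = -4 + \left(16 \left(1 + 16\right)\right)^{2} = -4 + \left(16 \cdot 17\right)^{2} = -4 + 272^{2} = -4 + 73984 = 73980$)
$\frac{1}{Y + A{\left(-241,197 \right)}} = \frac{1}{73980 + 0} = \frac{1}{73980}$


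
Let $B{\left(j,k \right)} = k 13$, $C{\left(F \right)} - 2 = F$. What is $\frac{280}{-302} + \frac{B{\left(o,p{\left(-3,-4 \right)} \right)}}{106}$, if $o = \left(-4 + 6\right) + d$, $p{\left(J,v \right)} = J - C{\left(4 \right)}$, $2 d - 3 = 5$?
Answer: $- \frac{32507}{16006} \approx -2.0309$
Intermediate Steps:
$d = 4$ ($d = \frac{3}{2} + \frac{1}{2} \cdot 5 = \frac{3}{2} + \frac{5}{2} = 4$)
$C{\left(F \right)} = 2 + F$
$p{\left(J,v \right)} = -6 + J$ ($p{\left(J,v \right)} = J - \left(2 + 4\right) = J - 6 = -6 + J$)
$o = 6$ ($o = \left(-4 + 6\right) + 4 = 2 + 4 = 6$)
$B{\left(j,k \right)} = 13 k$
$\frac{280}{-302} + \frac{B{\left(o,p{\left(-3,-4 \right)} \right)}}{106} = \frac{280}{-302} + \frac{13 \left(-6 - 3\right)}{106} = 280 \left(- \frac{1}{302}\right) + 13 \left(-9\right) \frac{1}{106} = - \frac{140}{151} - \frac{117}{106} = - \frac{32507}{16006}$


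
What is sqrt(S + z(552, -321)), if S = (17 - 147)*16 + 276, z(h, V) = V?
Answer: 5*I*sqrt(85) ≈ 46.098*I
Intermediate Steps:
S = -1804 (S = -130*16 + 276 = -2080 + 276 = -1804)
sqrt(S + z(552, -321)) = sqrt(-1804 - 321) = sqrt(-2125) = 5*I*sqrt(85)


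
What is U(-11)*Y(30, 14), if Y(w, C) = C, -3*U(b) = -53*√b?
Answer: 742*I*√11/3 ≈ 820.31*I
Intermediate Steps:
U(b) = 53*√b/3 (U(b) = -(-53)*√b/3 = 53*√b/3)
U(-11)*Y(30, 14) = (53*√(-11)/3)*14 = (53*(I*√11)/3)*14 = (53*I*√11/3)*14 = 742*I*√11/3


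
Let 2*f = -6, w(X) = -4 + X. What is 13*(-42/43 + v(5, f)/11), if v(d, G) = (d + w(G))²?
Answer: -3770/473 ≈ -7.9704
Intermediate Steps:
f = -3 (f = (½)*(-6) = -3)
v(d, G) = (-4 + G + d)² (v(d, G) = (d + (-4 + G))² = (-4 + G + d)²)
13*(-42/43 + v(5, f)/11) = 13*(-42/43 + (-4 - 3 + 5)²/11) = 13*(-42*1/43 + (-2)²*(1/11)) = 13*(-42/43 + 4*(1/11)) = 13*(-42/43 + 4/11) = 13*(-290/473) = -3770/473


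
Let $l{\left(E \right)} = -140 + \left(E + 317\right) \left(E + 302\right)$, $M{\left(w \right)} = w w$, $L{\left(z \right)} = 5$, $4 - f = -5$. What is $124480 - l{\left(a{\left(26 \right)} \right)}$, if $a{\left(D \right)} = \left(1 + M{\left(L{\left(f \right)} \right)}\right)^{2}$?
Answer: $-846534$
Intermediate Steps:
$f = 9$ ($f = 4 - -5 = 4 + 5 = 9$)
$M{\left(w \right)} = w^{2}$
$a{\left(D \right)} = 676$ ($a{\left(D \right)} = \left(1 + 5^{2}\right)^{2} = \left(1 + 25\right)^{2} = 26^{2} = 676$)
$l{\left(E \right)} = -140 + \left(302 + E\right) \left(317 + E\right)$ ($l{\left(E \right)} = -140 + \left(317 + E\right) \left(302 + E\right) = -140 + \left(302 + E\right) \left(317 + E\right)$)
$124480 - l{\left(a{\left(26 \right)} \right)} = 124480 - \left(95594 + 676^{2} + 619 \cdot 676\right) = 124480 - \left(95594 + 456976 + 418444\right) = 124480 - 971014 = -846534$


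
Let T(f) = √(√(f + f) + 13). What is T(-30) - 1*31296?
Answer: -31296 + √(13 + 2*I*√15) ≈ -31292.0 + 1.0327*I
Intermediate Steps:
T(f) = √(13 + √2*√f) (T(f) = √(√(2*f) + 13) = √(√2*√f + 13) = √(13 + √2*√f))
T(-30) - 1*31296 = √(13 + √2*√(-30)) - 1*31296 = √(13 + √2*(I*√30)) - 31296 = √(13 + 2*I*√15) - 31296 = -31296 + √(13 + 2*I*√15)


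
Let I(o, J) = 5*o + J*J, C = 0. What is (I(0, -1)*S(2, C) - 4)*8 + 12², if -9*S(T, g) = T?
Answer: 992/9 ≈ 110.22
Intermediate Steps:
S(T, g) = -T/9
I(o, J) = J² + 5*o (I(o, J) = 5*o + J² = J² + 5*o)
(I(0, -1)*S(2, C) - 4)*8 + 12² = (((-1)² + 5*0)*(-⅑*2) - 4)*8 + 12² = ((1 + 0)*(-2/9) - 4)*8 + 144 = (1*(-2/9) - 4)*8 + 144 = (-2/9 - 4)*8 + 144 = -38/9*8 + 144 = -304/9 + 144 = 992/9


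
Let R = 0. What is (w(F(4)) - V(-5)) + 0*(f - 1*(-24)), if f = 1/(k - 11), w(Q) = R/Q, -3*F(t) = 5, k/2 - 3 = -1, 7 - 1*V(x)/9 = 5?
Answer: -18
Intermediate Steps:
V(x) = 18 (V(x) = 63 - 9*5 = 63 - 45 = 18)
k = 4 (k = 6 + 2*(-1) = 6 - 2 = 4)
F(t) = -5/3 (F(t) = -⅓*5 = -5/3)
w(Q) = 0 (w(Q) = 0/Q = 0)
f = -⅐ (f = 1/(4 - 11) = 1/(-7) = -⅐ ≈ -0.14286)
(w(F(4)) - V(-5)) + 0*(f - 1*(-24)) = (0 - 1*18) + 0*(-⅐ - 1*(-24)) = (0 - 18) + 0*(-⅐ + 24) = -18 + 0*(167/7) = -18 + 0 = -18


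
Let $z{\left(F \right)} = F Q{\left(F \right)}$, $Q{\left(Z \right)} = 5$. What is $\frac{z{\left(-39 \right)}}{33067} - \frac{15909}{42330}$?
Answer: $- \frac{178105751}{466575370} \approx -0.38173$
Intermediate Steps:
$z{\left(F \right)} = 5 F$ ($z{\left(F \right)} = F 5 = 5 F$)
$\frac{z{\left(-39 \right)}}{33067} - \frac{15909}{42330} = \frac{5 \left(-39\right)}{33067} - \frac{15909}{42330} = \left(-195\right) \frac{1}{33067} - \frac{5303}{14110} = - \frac{195}{33067} - \frac{5303}{14110} = - \frac{178105751}{466575370}$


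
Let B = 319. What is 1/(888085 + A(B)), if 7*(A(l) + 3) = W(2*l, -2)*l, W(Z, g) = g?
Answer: 7/6215936 ≈ 1.1261e-6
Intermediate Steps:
A(l) = -3 - 2*l/7 (A(l) = -3 + (-2*l)/7 = -3 - 2*l/7)
1/(888085 + A(B)) = 1/(888085 + (-3 - 2/7*319)) = 1/(888085 + (-3 - 638/7)) = 1/(888085 - 659/7) = 1/(6215936/7) = 7/6215936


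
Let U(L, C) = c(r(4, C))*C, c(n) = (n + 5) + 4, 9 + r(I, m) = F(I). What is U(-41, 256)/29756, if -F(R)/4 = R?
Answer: -1024/7439 ≈ -0.13765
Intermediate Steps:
F(R) = -4*R
r(I, m) = -9 - 4*I
c(n) = 9 + n (c(n) = (5 + n) + 4 = 9 + n)
U(L, C) = -16*C (U(L, C) = (9 + (-9 - 4*4))*C = (9 + (-9 - 16))*C = (9 - 25)*C = -16*C)
U(-41, 256)/29756 = -16*256/29756 = -4096*1/29756 = -1024/7439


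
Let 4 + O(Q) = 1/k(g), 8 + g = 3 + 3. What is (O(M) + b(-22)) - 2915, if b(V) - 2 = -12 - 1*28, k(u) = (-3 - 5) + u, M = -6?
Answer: -29571/10 ≈ -2957.1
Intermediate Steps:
g = -2 (g = -8 + (3 + 3) = -8 + 6 = -2)
k(u) = -8 + u
O(Q) = -41/10 (O(Q) = -4 + 1/(-8 - 2) = -4 + 1/(-10) = -4 - 1/10 = -41/10)
b(V) = -38 (b(V) = 2 + (-12 - 1*28) = 2 + (-12 - 28) = 2 - 40 = -38)
(O(M) + b(-22)) - 2915 = (-41/10 - 38) - 2915 = -421/10 - 2915 = -29571/10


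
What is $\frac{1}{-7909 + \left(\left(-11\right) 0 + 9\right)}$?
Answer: $- \frac{1}{7900} \approx -0.00012658$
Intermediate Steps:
$\frac{1}{-7909 + \left(\left(-11\right) 0 + 9\right)} = \frac{1}{-7909 + \left(0 + 9\right)} = \frac{1}{-7909 + 9} = \frac{1}{-7900} = - \frac{1}{7900}$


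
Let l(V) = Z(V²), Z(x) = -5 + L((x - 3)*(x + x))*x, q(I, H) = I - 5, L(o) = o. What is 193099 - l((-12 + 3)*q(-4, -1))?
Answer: -564600599532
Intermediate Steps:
q(I, H) = -5 + I
Z(x) = -5 + 2*x²*(-3 + x) (Z(x) = -5 + ((x - 3)*(x + x))*x = -5 + ((-3 + x)*(2*x))*x = -5 + (2*x*(-3 + x))*x = -5 + 2*x²*(-3 + x))
l(V) = -5 + 2*V⁴*(-3 + V²) (l(V) = -5 + 2*(V²)²*(-3 + V²) = -5 + 2*V⁴*(-3 + V²))
193099 - l((-12 + 3)*q(-4, -1)) = 193099 - (-5 + 2*((-12 + 3)*(-5 - 4))⁴*(-3 + ((-12 + 3)*(-5 - 4))²)) = 193099 - (-5 + 2*(-9*(-9))⁴*(-3 + (-9*(-9))²)) = 193099 - (-5 + 2*81⁴*(-3 + 81²)) = 193099 - (-5 + 2*43046721*(-3 + 6561)) = 193099 - (-5 + 2*43046721*6558) = 193099 - (-5 + 564600792636) = 193099 - 1*564600792631 = 193099 - 564600792631 = -564600599532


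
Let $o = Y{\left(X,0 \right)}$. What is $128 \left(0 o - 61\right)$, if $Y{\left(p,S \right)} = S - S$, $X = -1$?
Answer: $-7808$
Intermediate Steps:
$Y{\left(p,S \right)} = 0$
$o = 0$
$128 \left(0 o - 61\right) = 128 \left(0 \cdot 0 - 61\right) = 128 \left(0 - 61\right) = 128 \left(-61\right) = -7808$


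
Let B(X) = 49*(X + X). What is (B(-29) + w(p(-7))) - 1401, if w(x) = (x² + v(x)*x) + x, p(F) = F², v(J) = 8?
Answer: -1401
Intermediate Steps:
B(X) = 98*X (B(X) = 49*(2*X) = 98*X)
w(x) = x² + 9*x (w(x) = (x² + 8*x) + x = x² + 9*x)
(B(-29) + w(p(-7))) - 1401 = (98*(-29) + (-7)²*(9 + (-7)²)) - 1401 = (-2842 + 49*(9 + 49)) - 1401 = (-2842 + 49*58) - 1401 = (-2842 + 2842) - 1401 = 0 - 1401 = -1401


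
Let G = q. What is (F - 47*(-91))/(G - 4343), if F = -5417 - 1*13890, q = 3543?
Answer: 1503/80 ≈ 18.788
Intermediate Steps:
G = 3543
F = -19307 (F = -5417 - 13890 = -19307)
(F - 47*(-91))/(G - 4343) = (-19307 - 47*(-91))/(3543 - 4343) = (-19307 + 4277)/(-800) = -15030*(-1/800) = 1503/80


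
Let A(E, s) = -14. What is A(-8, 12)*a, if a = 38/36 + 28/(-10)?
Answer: 1099/45 ≈ 24.422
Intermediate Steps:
a = -157/90 (a = 38*(1/36) + 28*(-⅒) = 19/18 - 14/5 = -157/90 ≈ -1.7444)
A(-8, 12)*a = -14*(-157/90) = 1099/45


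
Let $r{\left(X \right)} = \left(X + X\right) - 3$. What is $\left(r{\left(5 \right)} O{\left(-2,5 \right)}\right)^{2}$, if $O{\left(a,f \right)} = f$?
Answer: $1225$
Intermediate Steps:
$r{\left(X \right)} = -3 + 2 X$ ($r{\left(X \right)} = 2 X - 3 = -3 + 2 X$)
$\left(r{\left(5 \right)} O{\left(-2,5 \right)}\right)^{2} = \left(\left(-3 + 2 \cdot 5\right) 5\right)^{2} = \left(\left(-3 + 10\right) 5\right)^{2} = \left(7 \cdot 5\right)^{2} = 35^{2} = 1225$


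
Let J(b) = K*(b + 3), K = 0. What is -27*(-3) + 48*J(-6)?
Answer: 81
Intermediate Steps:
J(b) = 0 (J(b) = 0*(b + 3) = 0*(3 + b) = 0)
-27*(-3) + 48*J(-6) = -27*(-3) + 48*0 = 81 + 0 = 81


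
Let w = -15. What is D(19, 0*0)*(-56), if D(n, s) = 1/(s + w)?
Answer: 56/15 ≈ 3.7333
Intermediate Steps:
D(n, s) = 1/(-15 + s) (D(n, s) = 1/(s - 15) = 1/(-15 + s))
D(19, 0*0)*(-56) = -56/(-15 + 0*0) = -56/(-15 + 0) = -56/(-15) = -1/15*(-56) = 56/15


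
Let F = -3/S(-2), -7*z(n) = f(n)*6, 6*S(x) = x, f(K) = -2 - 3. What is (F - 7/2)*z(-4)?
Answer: 165/7 ≈ 23.571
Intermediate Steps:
f(K) = -5
S(x) = x/6
z(n) = 30/7 (z(n) = -(-5)*6/7 = -⅐*(-30) = 30/7)
F = 9 (F = -3/((⅙)*(-2)) = -3/(-⅓) = -3*(-3) = 9)
(F - 7/2)*z(-4) = (9 - 7/2)*(30/7) = (11/2)*(30/7) = 165/7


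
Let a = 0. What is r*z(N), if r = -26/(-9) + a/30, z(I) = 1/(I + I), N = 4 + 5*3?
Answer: 13/171 ≈ 0.076023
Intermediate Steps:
N = 19 (N = 4 + 15 = 19)
z(I) = 1/(2*I)
r = 26/9 (r = -26/(-9) + 0/30 = -26*(-1/9) + 0*(1/30) = 26/9 + 0 = 26/9 ≈ 2.8889)
r*z(N) = 26*((1/2)/19)/9 = 26*((1/2)*(1/19))/9 = (26/9)*(1/38) = 13/171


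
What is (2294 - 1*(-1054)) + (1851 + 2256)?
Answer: 7455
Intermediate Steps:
(2294 - 1*(-1054)) + (1851 + 2256) = (2294 + 1054) + 4107 = 3348 + 4107 = 7455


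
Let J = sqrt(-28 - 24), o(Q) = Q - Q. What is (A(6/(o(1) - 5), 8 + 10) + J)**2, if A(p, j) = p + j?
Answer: 5756/25 + 336*I*sqrt(13)/5 ≈ 230.24 + 242.29*I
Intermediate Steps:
o(Q) = 0
J = 2*I*sqrt(13) (J = sqrt(-52) = 2*I*sqrt(13) ≈ 7.2111*I)
A(p, j) = j + p
(A(6/(o(1) - 5), 8 + 10) + J)**2 = (((8 + 10) + 6/(0 - 5)) + 2*I*sqrt(13))**2 = ((18 + 6/(-5)) + 2*I*sqrt(13))**2 = ((18 - 1/5*6) + 2*I*sqrt(13))**2 = ((18 - 6/5) + 2*I*sqrt(13))**2 = (84/5 + 2*I*sqrt(13))**2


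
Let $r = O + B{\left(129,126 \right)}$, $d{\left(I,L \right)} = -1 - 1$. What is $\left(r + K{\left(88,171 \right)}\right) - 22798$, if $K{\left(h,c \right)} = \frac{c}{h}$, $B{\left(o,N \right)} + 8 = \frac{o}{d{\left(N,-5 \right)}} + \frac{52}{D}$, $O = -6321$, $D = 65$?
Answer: $- \frac{12843053}{440} \approx -29189.0$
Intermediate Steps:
$d{\left(I,L \right)} = -2$ ($d{\left(I,L \right)} = -1 - 1 = -2$)
$B{\left(o,N \right)} = - \frac{36}{5} - \frac{o}{2}$ ($B{\left(o,N \right)} = -8 + \left(\frac{o}{-2} + \frac{52}{65}\right) = -8 + \left(o \left(- \frac{1}{2}\right) + 52 \cdot \frac{1}{65}\right) = -8 - \left(- \frac{4}{5} + \frac{o}{2}\right) = - \frac{36}{5} - \frac{o}{2}$)
$r = - \frac{63927}{10}$ ($r = -6321 - \frac{717}{10} = - \frac{63927}{10} \approx -6392.7$)
$\left(r + K{\left(88,171 \right)}\right) - 22798 = \left(- \frac{63927}{10} + \frac{171}{88}\right) - 22798 = - \frac{2811933}{440} - 22798 = - \frac{12843053}{440}$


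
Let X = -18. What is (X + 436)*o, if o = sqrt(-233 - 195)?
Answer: 836*I*sqrt(107) ≈ 8647.7*I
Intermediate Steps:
o = 2*I*sqrt(107) (o = sqrt(-428) = 2*I*sqrt(107) ≈ 20.688*I)
(X + 436)*o = (-18 + 436)*(2*I*sqrt(107)) = 418*(2*I*sqrt(107)) = 836*I*sqrt(107)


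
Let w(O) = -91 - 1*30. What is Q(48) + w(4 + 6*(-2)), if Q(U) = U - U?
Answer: -121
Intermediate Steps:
Q(U) = 0
w(O) = -121 (w(O) = -91 - 30 = -121)
Q(48) + w(4 + 6*(-2)) = 0 - 121 = -121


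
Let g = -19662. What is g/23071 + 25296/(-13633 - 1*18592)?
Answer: -1217211966/743462975 ≈ -1.6372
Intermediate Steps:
g/23071 + 25296/(-13633 - 1*18592) = -19662/23071 + 25296/(-13633 - 1*18592) = -19662*1/23071 + 25296/(-13633 - 18592) = -19662/23071 + 25296/(-32225) = -19662/23071 + 25296*(-1/32225) = -19662/23071 - 25296/32225 = -1217211966/743462975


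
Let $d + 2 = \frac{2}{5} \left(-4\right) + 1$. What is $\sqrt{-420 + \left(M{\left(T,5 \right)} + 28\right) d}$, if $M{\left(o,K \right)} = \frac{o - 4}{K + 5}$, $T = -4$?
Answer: $\frac{2 i \sqrt{3067}}{5} \approx 22.152 i$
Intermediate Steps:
$d = - \frac{13}{5}$ ($d = -2 + \left(\frac{2}{5} \left(-4\right) + 1\right) = -2 + \left(- \frac{8}{5} + 1\right) = -2 - \frac{3}{5} = - \frac{13}{5} \approx -2.6$)
$M{\left(o,K \right)} = \frac{-4 + o}{5 + K}$
$\sqrt{-420 + \left(M{\left(T,5 \right)} + 28\right) d} = \sqrt{-420 + \left(\frac{-4 - 4}{5 + 5} + 28\right) \left(- \frac{13}{5}\right)} = \sqrt{-420 + \left(\frac{1}{10} \left(-8\right) + 28\right) \left(- \frac{13}{5}\right)} = \sqrt{-420 + \left(- \frac{4}{5} + 28\right) \left(- \frac{13}{5}\right)} = \sqrt{-420 + \frac{136}{5} \left(- \frac{13}{5}\right)} = \sqrt{-420 - \frac{1768}{25}} = \sqrt{- \frac{12268}{25}} = \frac{2 i \sqrt{3067}}{5}$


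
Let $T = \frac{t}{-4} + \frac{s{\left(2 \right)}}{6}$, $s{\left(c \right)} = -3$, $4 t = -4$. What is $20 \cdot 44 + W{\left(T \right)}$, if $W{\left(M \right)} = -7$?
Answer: $873$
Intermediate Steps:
$t = -1$ ($t = \frac{1}{4} \left(-4\right) = -1$)
$T = - \frac{1}{4}$ ($T = - \frac{1}{-4} - \frac{3}{6} = \left(-1\right) \left(- \frac{1}{4}\right) - \frac{1}{2} = \frac{1}{4} - \frac{1}{2} = - \frac{1}{4} \approx -0.25$)
$20 \cdot 44 + W{\left(T \right)} = 20 \cdot 44 - 7 = 880 - 7 = 873$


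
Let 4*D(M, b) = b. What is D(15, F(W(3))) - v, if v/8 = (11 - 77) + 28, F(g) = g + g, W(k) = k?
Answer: 611/2 ≈ 305.50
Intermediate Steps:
F(g) = 2*g
D(M, b) = b/4
v = -304 (v = 8*((11 - 77) + 28) = 8*(-66 + 28) = 8*(-38) = -304)
D(15, F(W(3))) - v = (2*3)/4 - 1*(-304) = (¼)*6 + 304 = 3/2 + 304 = 611/2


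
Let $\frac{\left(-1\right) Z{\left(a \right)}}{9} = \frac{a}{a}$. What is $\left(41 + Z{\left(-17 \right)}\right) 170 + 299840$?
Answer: $305280$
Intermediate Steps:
$Z{\left(a \right)} = -9$ ($Z{\left(a \right)} = - 9 \frac{a}{a} = \left(-9\right) 1 = -9$)
$\left(41 + Z{\left(-17 \right)}\right) 170 + 299840 = \left(41 - 9\right) 170 + 299840 = 32 \cdot 170 + 299840 = 5440 + 299840 = 305280$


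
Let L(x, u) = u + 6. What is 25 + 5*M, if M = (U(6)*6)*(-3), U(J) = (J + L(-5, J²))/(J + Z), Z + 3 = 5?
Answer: -515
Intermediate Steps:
Z = 2 (Z = -3 + 5 = 2)
L(x, u) = 6 + u
U(J) = (6 + J + J²)/(2 + J) (U(J) = (J + (6 + J²))/(J + 2) = (6 + J + J²)/(2 + J))
M = -108 (M = (((6 + 6 + 6²)/(2 + 6))*6)*(-3) = (((6 + 6 + 36)/8)*6)*(-3) = (((⅛)*48)*6)*(-3) = (6*6)*(-3) = 36*(-3) = -108)
25 + 5*M = 25 + 5*(-108) = 25 - 540 = -515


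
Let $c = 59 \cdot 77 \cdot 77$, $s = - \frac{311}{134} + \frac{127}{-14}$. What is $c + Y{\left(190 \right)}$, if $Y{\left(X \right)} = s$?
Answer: $\frac{164056016}{469} \approx 3.498 \cdot 10^{5}$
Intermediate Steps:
$s = - \frac{5343}{469}$ ($s = \left(-311\right) \frac{1}{134} + 127 \left(- \frac{1}{14}\right) = - \frac{311}{134} - \frac{127}{14} = - \frac{5343}{469} \approx -11.392$)
$Y{\left(X \right)} = - \frac{5343}{469}$
$c = 349811$ ($c = 4543 \cdot 77 = 349811$)
$c + Y{\left(190 \right)} = 349811 - \frac{5343}{469} = \frac{164056016}{469}$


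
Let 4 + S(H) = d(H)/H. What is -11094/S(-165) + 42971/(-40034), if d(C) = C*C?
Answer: 436875097/6765746 ≈ 64.572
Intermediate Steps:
d(C) = C²
S(H) = -4 + H (S(H) = -4 + H²/H = -4 + H)
-11094/S(-165) + 42971/(-40034) = -11094/(-4 - 165) + 42971/(-40034) = -11094/(-169) + 42971*(-1/40034) = -11094*(-1/169) - 42971/40034 = 11094/169 - 42971/40034 = 436875097/6765746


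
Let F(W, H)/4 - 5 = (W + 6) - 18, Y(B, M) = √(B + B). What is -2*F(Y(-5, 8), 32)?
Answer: 56 - 8*I*√10 ≈ 56.0 - 25.298*I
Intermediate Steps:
Y(B, M) = √2*√B (Y(B, M) = √(2*B) = √2*√B)
F(W, H) = -28 + 4*W (F(W, H) = 20 + 4*((W + 6) - 18) = 20 + 4*((6 + W) - 18) = 20 + 4*(-12 + W) = 20 + (-48 + 4*W) = -28 + 4*W)
-2*F(Y(-5, 8), 32) = -2*(-28 + 4*(√2*√(-5))) = -2*(-28 + 4*(√2*(I*√5))) = -2*(-28 + 4*(I*√10)) = -2*(-28 + 4*I*√10) = 56 - 8*I*√10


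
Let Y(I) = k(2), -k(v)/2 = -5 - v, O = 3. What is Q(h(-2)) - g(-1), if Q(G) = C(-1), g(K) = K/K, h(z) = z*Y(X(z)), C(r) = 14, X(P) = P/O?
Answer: 13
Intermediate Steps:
k(v) = 10 + 2*v (k(v) = -2*(-5 - v) = 10 + 2*v)
X(P) = P/3
Y(I) = 14 (Y(I) = 10 + 2*2 = 10 + 4 = 14)
h(z) = 14*z (h(z) = z*14 = 14*z)
g(K) = 1
Q(G) = 14
Q(h(-2)) - g(-1) = 14 - 1*1 = 14 - 1 = 13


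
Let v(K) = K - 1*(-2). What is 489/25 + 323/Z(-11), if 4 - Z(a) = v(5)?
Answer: -6608/75 ≈ -88.107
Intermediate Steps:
v(K) = 2 + K (v(K) = K + 2 = 2 + K)
Z(a) = -3 (Z(a) = 4 - (2 + 5) = 4 - 1*7 = 4 - 7 = -3)
489/25 + 323/Z(-11) = 489/25 + 323/(-3) = 489*(1/25) + 323*(-⅓) = 489/25 - 323/3 = -6608/75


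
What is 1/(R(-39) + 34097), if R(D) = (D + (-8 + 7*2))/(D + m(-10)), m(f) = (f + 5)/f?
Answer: 7/238685 ≈ 2.9327e-5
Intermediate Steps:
m(f) = (5 + f)/f
R(D) = (6 + D)/(1/2 + D) (R(D) = (D + (-8 + 7*2))/(D + (5 - 10)/(-10)) = (D + (-8 + 14))/(D - 1/10*(-5)) = (D + 6)/(D + 1/2) = (6 + D)/(1/2 + D))
1/(R(-39) + 34097) = 1/(2*(6 - 39)/(1 + 2*(-39)) + 34097) = 1/(2*(-33)/(1 - 78) + 34097) = 1/(2*(-33)/(-77) + 34097) = 1/(2*(-1/77)*(-33) + 34097) = 1/(6/7 + 34097) = 1/(238685/7) = 7/238685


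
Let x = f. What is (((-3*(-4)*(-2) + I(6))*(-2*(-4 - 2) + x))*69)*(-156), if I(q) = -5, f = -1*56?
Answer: -13734864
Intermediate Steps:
f = -56
x = -56
(((-3*(-4)*(-2) + I(6))*(-2*(-4 - 2) + x))*69)*(-156) = (((-3*(-4)*(-2) - 5)*(-2*(-4 - 2) - 56))*69)*(-156) = (((12*(-2) - 5)*(-2*(-6) - 56))*69)*(-156) = (((-24 - 5)*(12 - 56))*69)*(-156) = (-29*(-44)*69)*(-156) = (1276*69)*(-156) = 88044*(-156) = -13734864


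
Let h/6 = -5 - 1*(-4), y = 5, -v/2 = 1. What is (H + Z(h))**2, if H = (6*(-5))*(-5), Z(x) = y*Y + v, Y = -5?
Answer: 15129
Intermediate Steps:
v = -2 (v = -2*1 = -2)
h = -6 (h = 6*(-5 - 1*(-4)) = 6*(-5 + 4) = 6*(-1) = -6)
Z(x) = -27 (Z(x) = 5*(-5) - 2 = -25 - 2 = -27)
H = 150 (H = -30*(-5) = 150)
(H + Z(h))**2 = (150 - 27)**2 = 123**2 = 15129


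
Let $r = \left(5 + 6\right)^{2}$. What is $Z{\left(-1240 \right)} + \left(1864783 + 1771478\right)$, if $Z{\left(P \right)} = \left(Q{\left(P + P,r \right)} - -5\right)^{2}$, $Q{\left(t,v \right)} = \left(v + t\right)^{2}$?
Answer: $30967959829257$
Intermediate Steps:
$r = 121$ ($r = 11^{2} = 121$)
$Q{\left(t,v \right)} = \left(t + v\right)^{2}$
$Z{\left(P \right)} = \left(5 + \left(121 + 2 P\right)^{2}\right)^{2}$ ($Z{\left(P \right)} = \left(\left(\left(P + P\right) + 121\right)^{2} - -5\right)^{2} = \left(\left(2 P + 121\right)^{2} + 5\right)^{2} = \left(\left(121 + 2 P\right)^{2} + 5\right)^{2} = \left(5 + \left(121 + 2 P\right)^{2}\right)^{2}$)
$Z{\left(-1240 \right)} + \left(1864783 + 1771478\right) = \left(5 + \left(121 + 2 \left(-1240\right)\right)^{2}\right)^{2} + \left(1864783 + 1771478\right) = \left(5 + \left(121 - 2480\right)^{2}\right)^{2} + 3636261 = \left(5 + \left(-2359\right)^{2}\right)^{2} + 3636261 = \left(5 + 5564881\right)^{2} + 3636261 = 5564886^{2} + 3636261 = 30967956192996 + 3636261 = 30967959829257$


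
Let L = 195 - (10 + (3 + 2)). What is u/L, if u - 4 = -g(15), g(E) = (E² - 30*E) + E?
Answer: 107/90 ≈ 1.1889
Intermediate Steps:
g(E) = E² - 29*E
L = 180 (L = 195 - (10 + 5) = 195 - 15 = 180)
u = 214 (u = 4 - 15*(-29 + 15) = 4 - 15*(-14) = 4 - 1*(-210) = 4 + 210 = 214)
u/L = 214/180 = 214*(1/180) = 107/90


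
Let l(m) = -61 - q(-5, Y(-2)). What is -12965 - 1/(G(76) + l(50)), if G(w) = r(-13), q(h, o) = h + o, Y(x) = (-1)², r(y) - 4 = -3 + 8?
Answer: -622319/48 ≈ -12965.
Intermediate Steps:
r(y) = 9 (r(y) = 4 + (-3 + 8) = 4 + 5 = 9)
Y(x) = 1
G(w) = 9
l(m) = -57 (l(m) = -61 - (-5 + 1) = -61 - 1*(-4) = -61 + 4 = -57)
-12965 - 1/(G(76) + l(50)) = -12965 - 1/(9 - 57) = -12965 - 1/(-48) = -12965 - 1*(-1/48) = -12965 + 1/48 = -622319/48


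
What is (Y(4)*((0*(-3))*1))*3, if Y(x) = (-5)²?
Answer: 0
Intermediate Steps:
Y(x) = 25
(Y(4)*((0*(-3))*1))*3 = (25*((0*(-3))*1))*3 = (25*(0*1))*3 = (25*0)*3 = 0*3 = 0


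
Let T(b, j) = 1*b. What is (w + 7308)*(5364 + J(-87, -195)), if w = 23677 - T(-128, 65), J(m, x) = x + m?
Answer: 158116266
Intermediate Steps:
J(m, x) = m + x
T(b, j) = b
w = 23805 (w = 23677 - 1*(-128) = 23677 + 128 = 23805)
(w + 7308)*(5364 + J(-87, -195)) = (23805 + 7308)*(5364 + (-87 - 195)) = 31113*(5364 - 282) = 31113*5082 = 158116266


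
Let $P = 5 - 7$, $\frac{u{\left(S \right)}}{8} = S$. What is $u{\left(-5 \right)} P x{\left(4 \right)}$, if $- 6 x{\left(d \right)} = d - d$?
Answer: $0$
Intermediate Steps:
$u{\left(S \right)} = 8 S$
$x{\left(d \right)} = 0$ ($x{\left(d \right)} = - \frac{d - d}{6} = \left(- \frac{1}{6}\right) 0 = 0$)
$P = -2$ ($P = 5 - 7 = -2$)
$u{\left(-5 \right)} P x{\left(4 \right)} = 8 \left(-5\right) \left(-2\right) 0 = \left(-40\right) \left(-2\right) 0 = 80 \cdot 0 = 0$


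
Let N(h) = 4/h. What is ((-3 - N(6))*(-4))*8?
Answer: 352/3 ≈ 117.33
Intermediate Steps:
((-3 - N(6))*(-4))*8 = ((-3 - 4/6)*(-4))*8 = ((-3 - 1*⅔)*(-4))*8 = ((-3 - ⅔)*(-4))*8 = -11/3*(-4)*8 = (44/3)*8 = 352/3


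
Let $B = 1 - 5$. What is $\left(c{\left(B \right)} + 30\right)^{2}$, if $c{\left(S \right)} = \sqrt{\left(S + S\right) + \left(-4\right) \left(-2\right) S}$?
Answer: $860 + 120 i \sqrt{10} \approx 860.0 + 379.47 i$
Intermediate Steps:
$B = -4$ ($B = 1 - 5 = -4$)
$c{\left(S \right)} = \sqrt{10} \sqrt{S}$ ($c{\left(S \right)} = \sqrt{2 S + 8 S} = \sqrt{10 S} = \sqrt{10} \sqrt{S}$)
$\left(c{\left(B \right)} + 30\right)^{2} = \left(\sqrt{10} \sqrt{-4} + 30\right)^{2} = \left(\sqrt{10} \cdot 2 i + 30\right)^{2} = \left(2 i \sqrt{10} + 30\right)^{2} = \left(30 + 2 i \sqrt{10}\right)^{2}$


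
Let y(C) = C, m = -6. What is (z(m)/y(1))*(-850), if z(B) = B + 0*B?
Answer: 5100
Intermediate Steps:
z(B) = B (z(B) = B + 0 = B)
(z(m)/y(1))*(-850) = -6/1*(-850) = -6*1*(-850) = -6*(-850) = 5100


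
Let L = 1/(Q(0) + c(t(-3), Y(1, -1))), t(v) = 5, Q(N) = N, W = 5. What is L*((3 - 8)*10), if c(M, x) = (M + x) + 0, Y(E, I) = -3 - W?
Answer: 50/3 ≈ 16.667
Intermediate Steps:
Y(E, I) = -8 (Y(E, I) = -3 - 1*5 = -3 - 5 = -8)
c(M, x) = M + x
L = -⅓ (L = 1/(0 + (5 - 8)) = 1/(0 - 3) = 1/(-3) = -⅓ ≈ -0.33333)
L*((3 - 8)*10) = -(3 - 8)*10/3 = -(-5)*10/3 = -⅓*(-50) = 50/3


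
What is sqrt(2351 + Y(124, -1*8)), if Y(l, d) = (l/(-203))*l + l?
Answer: sqrt(98870947)/203 ≈ 48.982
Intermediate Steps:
Y(l, d) = l - l**2/203 (Y(l, d) = (l*(-1/203))*l + l = (-l/203)*l + l = -l**2/203 + l = l - l**2/203)
sqrt(2351 + Y(124, -1*8)) = sqrt(2351 + (1/203)*124*(203 - 1*124)) = sqrt(2351 + (1/203)*124*(203 - 124)) = sqrt(2351 + (1/203)*124*79) = sqrt(2351 + 9796/203) = sqrt(487049/203) = sqrt(98870947)/203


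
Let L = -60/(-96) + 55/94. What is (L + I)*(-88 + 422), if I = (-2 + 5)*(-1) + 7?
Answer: 327153/188 ≈ 1740.2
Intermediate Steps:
L = 455/376 (L = -60*(-1/96) + 55*(1/94) = 5/8 + 55/94 = 455/376 ≈ 1.2101)
I = 4 (I = 3*(-1) + 7 = -3 + 7 = 4)
(L + I)*(-88 + 422) = (455/376 + 4)*(-88 + 422) = (1959/376)*334 = 327153/188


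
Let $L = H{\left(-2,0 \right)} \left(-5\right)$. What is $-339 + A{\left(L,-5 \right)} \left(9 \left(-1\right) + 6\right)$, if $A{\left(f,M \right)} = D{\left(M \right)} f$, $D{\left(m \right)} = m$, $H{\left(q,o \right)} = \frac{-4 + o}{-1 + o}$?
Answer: $-639$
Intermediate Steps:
$H{\left(q,o \right)} = \frac{-4 + o}{-1 + o}$
$L = -20$ ($L = \frac{-4 + 0}{-1 + 0} \left(-5\right) = \frac{1}{-1} \left(-4\right) \left(-5\right) = \left(-1\right) \left(-4\right) \left(-5\right) = 4 \left(-5\right) = -20$)
$A{\left(f,M \right)} = M f$
$-339 + A{\left(L,-5 \right)} \left(9 \left(-1\right) + 6\right) = -339 + \left(-5\right) \left(-20\right) \left(9 \left(-1\right) + 6\right) = -339 + 100 \left(-9 + 6\right) = -339 + 100 \left(-3\right) = -339 - 300 = -639$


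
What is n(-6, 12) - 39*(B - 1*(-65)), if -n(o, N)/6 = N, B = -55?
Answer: -462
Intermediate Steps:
n(o, N) = -6*N
n(-6, 12) - 39*(B - 1*(-65)) = -6*12 - 39*(-55 - 1*(-65)) = -72 - 39*(-55 + 65) = -72 - 39*10 = -72 - 390 = -462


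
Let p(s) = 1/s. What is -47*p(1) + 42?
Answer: -5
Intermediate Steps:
-47*p(1) + 42 = -47/1 + 42 = -47*1 + 42 = -47 + 42 = -5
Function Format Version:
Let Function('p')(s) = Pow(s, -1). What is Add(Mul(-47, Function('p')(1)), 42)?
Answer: -5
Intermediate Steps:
Add(Mul(-47, Function('p')(1)), 42) = Add(Mul(-47, Pow(1, -1)), 42) = Add(Mul(-47, 1), 42) = Add(-47, 42) = -5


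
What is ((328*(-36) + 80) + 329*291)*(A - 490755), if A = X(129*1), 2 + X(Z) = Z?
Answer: -41218148908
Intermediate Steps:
X(Z) = -2 + Z
A = 127 (A = -2 + 129*1 = -2 + 129 = 127)
((328*(-36) + 80) + 329*291)*(A - 490755) = ((328*(-36) + 80) + 329*291)*(127 - 490755) = ((-11808 + 80) + 95739)*(-490628) = (-11728 + 95739)*(-490628) = 84011*(-490628) = -41218148908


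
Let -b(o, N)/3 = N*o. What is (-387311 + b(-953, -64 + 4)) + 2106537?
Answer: 1547686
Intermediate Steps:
b(o, N) = -3*N*o
(-387311 + b(-953, -64 + 4)) + 2106537 = (-387311 - 3*(-64 + 4)*(-953)) + 2106537 = (-387311 - 3*(-60)*(-953)) + 2106537 = (-387311 - 171540) + 2106537 = -558851 + 2106537 = 1547686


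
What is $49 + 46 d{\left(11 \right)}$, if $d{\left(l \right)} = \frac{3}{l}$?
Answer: $\frac{677}{11} \approx 61.545$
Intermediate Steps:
$49 + 46 d{\left(11 \right)} = 49 + 46 \cdot \frac{3}{11} = 49 + \frac{138}{11} = \frac{677}{11}$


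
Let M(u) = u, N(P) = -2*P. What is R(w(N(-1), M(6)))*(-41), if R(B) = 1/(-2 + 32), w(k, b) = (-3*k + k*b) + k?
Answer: -41/30 ≈ -1.3667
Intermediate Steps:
w(k, b) = -2*k + b*k (w(k, b) = (-3*k + b*k) + k = -2*k + b*k)
R(B) = 1/30
R(w(N(-1), M(6)))*(-41) = (1/30)*(-41) = -41/30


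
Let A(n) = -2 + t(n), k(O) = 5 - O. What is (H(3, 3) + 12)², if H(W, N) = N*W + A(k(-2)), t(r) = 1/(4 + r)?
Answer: 44100/121 ≈ 364.46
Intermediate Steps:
A(n) = -2 + 1/(4 + n)
H(W, N) = -21/11 + N*W (H(W, N) = N*W + (-7 - 2*(5 - 1*(-2)))/(4 + (5 - 1*(-2))) = N*W + (-7 - 2*(5 + 2))/(4 + (5 + 2)) = N*W + (-7 - 2*7)/(4 + 7) = N*W + (-7 - 14)/11 = N*W + (1/11)*(-21) = N*W - 21/11 = -21/11 + N*W)
(H(3, 3) + 12)² = ((-21/11 + 3*3) + 12)² = ((-21/11 + 9) + 12)² = (78/11 + 12)² = (210/11)² = 44100/121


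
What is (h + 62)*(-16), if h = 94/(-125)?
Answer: -122496/125 ≈ -979.97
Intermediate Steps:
h = -94/125 (h = 94*(-1/125) = -94/125 ≈ -0.75200)
(h + 62)*(-16) = (-94/125 + 62)*(-16) = (7656/125)*(-16) = -122496/125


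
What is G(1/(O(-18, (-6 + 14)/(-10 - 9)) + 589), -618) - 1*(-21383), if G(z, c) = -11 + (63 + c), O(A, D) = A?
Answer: 20817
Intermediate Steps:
G(z, c) = 52 + c
G(1/(O(-18, (-6 + 14)/(-10 - 9)) + 589), -618) - 1*(-21383) = (52 - 618) - 1*(-21383) = -566 + 21383 = 20817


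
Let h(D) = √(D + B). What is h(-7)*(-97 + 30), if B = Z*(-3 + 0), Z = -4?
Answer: -67*√5 ≈ -149.82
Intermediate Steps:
B = 12 (B = -4*(-3 + 0) = -4*(-3) = 12)
h(D) = √(12 + D) (h(D) = √(D + 12) = √(12 + D))
h(-7)*(-97 + 30) = √(12 - 7)*(-97 + 30) = √5*(-67) = -67*√5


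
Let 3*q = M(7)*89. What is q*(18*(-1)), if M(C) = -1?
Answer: 534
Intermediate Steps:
q = -89/3 (q = (-1*89)/3 = (⅓)*(-89) = -89/3 ≈ -29.667)
q*(18*(-1)) = -534*(-1) = -89/3*(-18) = 534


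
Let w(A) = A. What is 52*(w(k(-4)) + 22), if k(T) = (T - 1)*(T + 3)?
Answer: 1404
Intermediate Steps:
k(T) = (-1 + T)*(3 + T)
52*(w(k(-4)) + 22) = 52*((-3 + (-4)² + 2*(-4)) + 22) = 52*((-3 + 16 - 8) + 22) = 52*(5 + 22) = 52*27 = 1404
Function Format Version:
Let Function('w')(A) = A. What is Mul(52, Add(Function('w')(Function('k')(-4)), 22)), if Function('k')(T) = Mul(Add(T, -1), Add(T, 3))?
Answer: 1404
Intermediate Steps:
Function('k')(T) = Mul(Add(-1, T), Add(3, T))
Mul(52, Add(Function('w')(Function('k')(-4)), 22)) = Mul(52, Add(Add(-3, Pow(-4, 2), Mul(2, -4)), 22)) = Mul(52, Add(Add(-3, 16, -8), 22)) = Mul(52, Add(5, 22)) = Mul(52, 27) = 1404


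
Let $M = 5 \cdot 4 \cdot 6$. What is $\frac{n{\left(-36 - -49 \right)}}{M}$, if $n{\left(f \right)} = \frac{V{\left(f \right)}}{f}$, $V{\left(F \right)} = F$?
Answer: $\frac{1}{120} \approx 0.0083333$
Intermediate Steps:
$M = 120$ ($M = 20 \cdot 6 = 120$)
$n{\left(f \right)} = 1$ ($n{\left(f \right)} = \frac{f}{f} = 1$)
$\frac{n{\left(-36 - -49 \right)}}{M} = 1 \cdot \frac{1}{120} = \frac{1}{120}$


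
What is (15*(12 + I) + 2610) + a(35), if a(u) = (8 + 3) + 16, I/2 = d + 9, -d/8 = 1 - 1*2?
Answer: 3327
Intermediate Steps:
d = 8 (d = -8*(1 - 1*2) = -8*(1 - 2) = -8*(-1) = 8)
I = 34 (I = 2*(8 + 9) = 2*17 = 34)
a(u) = 27 (a(u) = 11 + 16 = 27)
(15*(12 + I) + 2610) + a(35) = (15*(12 + 34) + 2610) + 27 = (15*46 + 2610) + 27 = (690 + 2610) + 27 = 3300 + 27 = 3327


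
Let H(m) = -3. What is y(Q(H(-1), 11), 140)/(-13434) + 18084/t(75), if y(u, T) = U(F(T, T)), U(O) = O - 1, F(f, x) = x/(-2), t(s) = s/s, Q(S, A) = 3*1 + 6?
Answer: 242940527/13434 ≈ 18084.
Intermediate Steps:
Q(S, A) = 9 (Q(S, A) = 3 + 6 = 9)
t(s) = 1
F(f, x) = -x/2 (F(f, x) = x*(-½) = -x/2)
U(O) = -1 + O
y(u, T) = -1 - T/2
y(Q(H(-1), 11), 140)/(-13434) + 18084/t(75) = (-1 - ½*140)/(-13434) + 18084/1 = (-1 - 70)*(-1/13434) + 18084*1 = -71*(-1/13434) + 18084 = 71/13434 + 18084 = 242940527/13434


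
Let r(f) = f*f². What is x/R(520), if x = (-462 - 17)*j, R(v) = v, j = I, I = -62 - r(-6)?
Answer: -36883/260 ≈ -141.86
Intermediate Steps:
r(f) = f³
I = 154 (I = -62 - 1*(-6)³ = -62 - 1*(-216) = -62 + 216 = 154)
j = 154
x = -73766 (x = (-462 - 17)*154 = -479*154 = -73766)
x/R(520) = -73766/520 = -73766*1/520 = -36883/260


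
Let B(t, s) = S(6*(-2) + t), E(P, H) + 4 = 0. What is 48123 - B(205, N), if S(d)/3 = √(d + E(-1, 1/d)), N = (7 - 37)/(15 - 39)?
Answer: 48123 - 9*√21 ≈ 48082.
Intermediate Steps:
E(P, H) = -4 (E(P, H) = -4 + 0 = -4)
N = 5/4 (N = -30/(-24) = -30*(-1/24) = 5/4 ≈ 1.2500)
S(d) = 3*√(-4 + d) (S(d) = 3*√(d - 4) = 3*√(-4 + d))
B(t, s) = 3*√(-16 + t) (B(t, s) = 3*√(-4 + (6*(-2) + t)) = 3*√(-4 + (-12 + t)) = 3*√(-16 + t))
48123 - B(205, N) = 48123 - 3*√(-16 + 205) = 48123 - 3*√189 = 48123 - 3*3*√21 = 48123 - 9*√21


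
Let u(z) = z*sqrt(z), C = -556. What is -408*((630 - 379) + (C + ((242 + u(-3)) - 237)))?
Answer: 122400 + 1224*I*sqrt(3) ≈ 1.224e+5 + 2120.0*I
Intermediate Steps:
u(z) = z**(3/2)
-408*((630 - 379) + (C + ((242 + u(-3)) - 237))) = -408*((630 - 379) + (-556 + ((242 + (-3)**(3/2)) - 237))) = -408*(251 + (-556 + ((242 - 3*I*sqrt(3)) - 237))) = -408*(251 + (-556 + (5 - 3*I*sqrt(3)))) = -408*(251 + (-551 - 3*I*sqrt(3))) = -408*(-300 - 3*I*sqrt(3)) = 122400 + 1224*I*sqrt(3)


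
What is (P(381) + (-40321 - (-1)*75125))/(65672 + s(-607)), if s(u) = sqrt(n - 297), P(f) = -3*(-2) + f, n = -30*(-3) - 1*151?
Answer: 1155531676/2156405971 - 35191*I*sqrt(358)/4312811942 ≈ 0.53586 - 0.00015439*I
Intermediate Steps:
n = -61 (n = 90 - 151 = -61)
P(f) = 6 + f
s(u) = I*sqrt(358) (s(u) = sqrt(-61 - 297) = sqrt(-358) = I*sqrt(358))
(P(381) + (-40321 - (-1)*75125))/(65672 + s(-607)) = ((6 + 381) + (-40321 - (-1)*75125))/(65672 + I*sqrt(358)) = (387 + (-40321 - 1*(-75125)))/(65672 + I*sqrt(358)) = (387 + (-40321 + 75125))/(65672 + I*sqrt(358)) = (387 + 34804)/(65672 + I*sqrt(358)) = 35191/(65672 + I*sqrt(358))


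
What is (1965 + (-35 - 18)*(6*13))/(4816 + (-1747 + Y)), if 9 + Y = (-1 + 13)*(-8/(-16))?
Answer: -723/1022 ≈ -0.70744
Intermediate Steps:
Y = -3 (Y = -9 + (-1 + 13)*(-8/(-16)) = -9 + 12*(-8*(-1/16)) = -9 + 12*(1/2) = -9 + 6 = -3)
(1965 + (-35 - 18)*(6*13))/(4816 + (-1747 + Y)) = (1965 + (-35 - 18)*(6*13))/(4816 + (-1747 - 3)) = (1965 - 53*78)/(4816 - 1750) = (1965 - 4134)/3066 = -2169*1/3066 = -723/1022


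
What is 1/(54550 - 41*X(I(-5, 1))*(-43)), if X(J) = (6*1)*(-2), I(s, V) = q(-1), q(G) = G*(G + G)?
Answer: 1/33394 ≈ 2.9946e-5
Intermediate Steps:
q(G) = 2*G**2 (q(G) = G*(2*G) = 2*G**2)
I(s, V) = 2 (I(s, V) = 2*(-1)**2 = 2*1 = 2)
X(J) = -12 (X(J) = 6*(-2) = -12)
1/(54550 - 41*X(I(-5, 1))*(-43)) = 1/(54550 - 41*(-12)*(-43)) = 1/(54550 + 492*(-43)) = 1/(54550 - 21156) = 1/33394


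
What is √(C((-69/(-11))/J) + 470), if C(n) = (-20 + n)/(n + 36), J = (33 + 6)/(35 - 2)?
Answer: √135430863/537 ≈ 21.671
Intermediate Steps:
J = 13/11 (J = 39/33 = 39*(1/33) = 13/11 ≈ 1.1818)
C(n) = (-20 + n)/(36 + n)
√(C((-69/(-11))/J) + 470) = √((-20 + (-69/(-11))/(13/11))/(36 + (-69/(-11))/(13/11)) + 470) = √((-20 - 69*(-1/11)*(11/13))/(36 - 69*(-1/11)*(11/13)) + 470) = √((-20 + (69/11)*(11/13))/(36 + (69/11)*(11/13)) + 470) = √((-20 + 69/13)/(36 + 69/13) + 470) = √(-191/13/(537/13) + 470) = √((13/537)*(-191/13) + 470) = √(-191/537 + 470) = √(252199/537) = √135430863/537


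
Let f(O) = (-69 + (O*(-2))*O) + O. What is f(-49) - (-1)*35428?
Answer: 30508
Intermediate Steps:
f(O) = -69 + O - 2*O**2 (f(O) = (-69 + (-2*O)*O) + O = (-69 - 2*O**2) + O = -69 + O - 2*O**2)
f(-49) - (-1)*35428 = (-69 - 49 - 2*(-49)**2) - (-1)*35428 = (-69 - 49 - 2*2401) - 1*(-35428) = (-69 - 49 - 4802) + 35428 = -4920 + 35428 = 30508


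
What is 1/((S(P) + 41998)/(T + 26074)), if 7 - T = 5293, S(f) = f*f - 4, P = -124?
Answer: 10394/28685 ≈ 0.36235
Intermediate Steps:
S(f) = -4 + f**2 (S(f) = f**2 - 4 = -4 + f**2)
T = -5286 (T = 7 - 1*5293 = 7 - 5293 = -5286)
1/((S(P) + 41998)/(T + 26074)) = 1/(((-4 + (-124)**2) + 41998)/(-5286 + 26074)) = 1/(((-4 + 15376) + 41998)/20788) = 1/((15372 + 41998)*(1/20788)) = 1/(57370*(1/20788)) = 1/(28685/10394) = 10394/28685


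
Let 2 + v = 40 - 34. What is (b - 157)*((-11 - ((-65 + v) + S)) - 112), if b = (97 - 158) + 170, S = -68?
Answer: -288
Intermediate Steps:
v = 4 (v = -2 + (40 - 34) = -2 + 6 = 4)
b = 109 (b = -61 + 170 = 109)
(b - 157)*((-11 - ((-65 + v) + S)) - 112) = (109 - 157)*((-11 - ((-65 + 4) - 68)) - 112) = -48*((-11 - (-61 - 68)) - 112) = -48*((-11 - 1*(-129)) - 112) = -48*((-11 + 129) - 112) = -48*(118 - 112) = -48*6 = -288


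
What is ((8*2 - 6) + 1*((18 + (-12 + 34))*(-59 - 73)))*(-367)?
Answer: 1934090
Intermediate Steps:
((8*2 - 6) + 1*((18 + (-12 + 34))*(-59 - 73)))*(-367) = ((16 - 6) + 1*((18 + 22)*(-132)))*(-367) = (10 + 1*(40*(-132)))*(-367) = (10 + 1*(-5280))*(-367) = (10 - 5280)*(-367) = -5270*(-367) = 1934090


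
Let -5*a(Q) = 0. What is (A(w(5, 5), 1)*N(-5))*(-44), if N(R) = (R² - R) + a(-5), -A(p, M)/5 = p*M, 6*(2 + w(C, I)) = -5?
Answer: -18700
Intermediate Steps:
a(Q) = 0 (a(Q) = -⅕*0 = 0)
w(C, I) = -17/6 (w(C, I) = -2 + (⅙)*(-5) = -2 - ⅚ = -17/6)
A(p, M) = -5*M*p (A(p, M) = -5*p*M = -5*M*p)
N(R) = R² - R (N(R) = (R² - R) + 0 = R² - R)
(A(w(5, 5), 1)*N(-5))*(-44) = ((-5*1*(-17/6))*(-5*(-1 - 5)))*(-44) = (85*(-5*(-6))/6)*(-44) = ((85/6)*30)*(-44) = 425*(-44) = -18700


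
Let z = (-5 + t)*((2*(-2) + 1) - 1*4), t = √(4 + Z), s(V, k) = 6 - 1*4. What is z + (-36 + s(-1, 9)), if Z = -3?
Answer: -6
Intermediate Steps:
s(V, k) = 2 (s(V, k) = 6 - 4 = 2)
t = 1 (t = √(4 - 3) = √1 = 1)
z = 28 (z = (-5 + 1)*((2*(-2) + 1) - 1*4) = -4*((-4 + 1) - 4) = -4*(-3 - 4) = -4*(-7) = 28)
z + (-36 + s(-1, 9)) = 28 + (-36 + 2) = 28 - 34 = -6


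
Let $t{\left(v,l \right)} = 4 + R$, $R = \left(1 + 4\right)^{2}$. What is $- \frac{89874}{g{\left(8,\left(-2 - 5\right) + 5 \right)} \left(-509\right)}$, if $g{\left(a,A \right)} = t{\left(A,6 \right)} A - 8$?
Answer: $- \frac{14979}{5599} \approx -2.6753$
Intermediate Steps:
$R = 25$ ($R = 5^{2} = 25$)
$t{\left(v,l \right)} = 29$ ($t{\left(v,l \right)} = 4 + 25 = 29$)
$g{\left(a,A \right)} = -8 + 29 A$ ($g{\left(a,A \right)} = 29 A - 8 = -8 + 29 A$)
$- \frac{89874}{g{\left(8,\left(-2 - 5\right) + 5 \right)} \left(-509\right)} = - \frac{89874}{\left(-8 + 29 \left(\left(-2 - 5\right) + 5\right)\right) \left(-509\right)} = - \frac{89874}{\left(-8 + 29 \left(-7 + 5\right)\right) \left(-509\right)} = - \frac{89874}{\left(-8 + 29 \left(-2\right)\right) \left(-509\right)} = - \frac{89874}{\left(-8 - 58\right) \left(-509\right)} = - \frac{89874}{\left(-66\right) \left(-509\right)} = - \frac{89874}{33594} = \left(-89874\right) \frac{1}{33594} = - \frac{14979}{5599}$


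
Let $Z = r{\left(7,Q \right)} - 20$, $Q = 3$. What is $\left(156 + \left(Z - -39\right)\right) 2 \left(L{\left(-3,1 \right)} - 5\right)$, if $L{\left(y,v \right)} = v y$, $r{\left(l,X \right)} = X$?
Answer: $-2848$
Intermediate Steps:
$Z = -17$ ($Z = 3 - 20 = -17$)
$\left(156 + \left(Z - -39\right)\right) 2 \left(L{\left(-3,1 \right)} - 5\right) = \left(156 - -22\right) 2 \left(1 \left(-3\right) - 5\right) = \left(156 + \left(-17 + 39\right)\right) 2 \left(-3 - 5\right) = \left(156 + 22\right) 2 \left(-8\right) = 178 \left(-16\right) = -2848$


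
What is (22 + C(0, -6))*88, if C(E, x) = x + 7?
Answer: 2024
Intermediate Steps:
C(E, x) = 7 + x
(22 + C(0, -6))*88 = (22 + (7 - 6))*88 = (22 + 1)*88 = 23*88 = 2024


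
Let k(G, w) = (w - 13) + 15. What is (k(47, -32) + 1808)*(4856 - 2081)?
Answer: 4933950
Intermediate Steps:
k(G, w) = 2 + w (k(G, w) = (-13 + w) + 15 = 2 + w)
(k(47, -32) + 1808)*(4856 - 2081) = ((2 - 32) + 1808)*(4856 - 2081) = (-30 + 1808)*2775 = 1778*2775 = 4933950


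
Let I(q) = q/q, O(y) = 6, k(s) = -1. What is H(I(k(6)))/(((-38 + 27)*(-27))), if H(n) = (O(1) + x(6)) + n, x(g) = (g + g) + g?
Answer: 25/297 ≈ 0.084175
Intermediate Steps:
x(g) = 3*g (x(g) = 2*g + g = 3*g)
I(q) = 1
H(n) = 24 + n (H(n) = (6 + 3*6) + n = (6 + 18) + n = 24 + n)
H(I(k(6)))/(((-38 + 27)*(-27))) = (24 + 1)/(((-38 + 27)*(-27))) = 25/((-11*(-27))) = 25/297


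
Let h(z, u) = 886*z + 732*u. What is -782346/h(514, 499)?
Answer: -391173/410336 ≈ -0.95330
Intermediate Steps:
h(z, u) = 732*u + 886*z
-782346/h(514, 499) = -782346/(732*499 + 886*514) = -782346/(365268 + 455404) = -782346/820672 = -782346*1/820672 = -391173/410336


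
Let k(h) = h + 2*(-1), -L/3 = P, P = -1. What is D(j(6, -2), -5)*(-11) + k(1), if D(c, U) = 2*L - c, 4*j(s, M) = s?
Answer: -101/2 ≈ -50.500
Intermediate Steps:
L = 3 (L = -3*(-1) = 3)
j(s, M) = s/4
k(h) = -2 + h (k(h) = h - 2 = -2 + h)
D(c, U) = 6 - c (D(c, U) = 2*3 - c = 6 - c)
D(j(6, -2), -5)*(-11) + k(1) = (6 - 6/4)*(-11) + (-2 + 1) = (6 - 1*3/2)*(-11) - 1 = (6 - 3/2)*(-11) - 1 = (9/2)*(-11) - 1 = -99/2 - 1 = -101/2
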